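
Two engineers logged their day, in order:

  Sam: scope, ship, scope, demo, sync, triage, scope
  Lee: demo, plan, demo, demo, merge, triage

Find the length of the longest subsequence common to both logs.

2

Match demo at Sam[4]=Lee[4] → triage at Sam[6]=Lee[6] — 2 tasks in the same relative order in both. The LCS DP gives dp[7][6] = 2, so this is optimal.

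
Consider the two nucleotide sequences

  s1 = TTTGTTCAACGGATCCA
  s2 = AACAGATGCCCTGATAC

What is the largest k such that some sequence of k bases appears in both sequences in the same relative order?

9

Match A [8,1] → A [9,2] → C [10,3] → G [12,5] → A [13,6] → T [14,7] → C [15,10] → C [16,11] → A [17,16] — 9 bases in the same relative order in both, and the DP table's final entry dp[17][17] is also 9, so no common subsequence is longer.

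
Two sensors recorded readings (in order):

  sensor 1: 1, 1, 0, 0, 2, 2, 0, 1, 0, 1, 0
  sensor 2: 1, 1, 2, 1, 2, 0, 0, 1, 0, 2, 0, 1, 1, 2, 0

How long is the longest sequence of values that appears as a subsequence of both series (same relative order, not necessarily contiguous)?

One common subsequence of length 9: 1 at sensor 1[1]=sensor 2[2], 1 at sensor 1[2]=sensor 2[4], 0 at sensor 1[3]=sensor 2[7], 0 at sensor 1[4]=sensor 2[9], 2 at sensor 1[6]=sensor 2[10], 0 at sensor 1[7]=sensor 2[11], 1 at sensor 1[8]=sensor 2[12], 1 at sensor 1[10]=sensor 2[13], 0 at sensor 1[11]=sensor 2[15]. The LCS DP gives dp[11][15] = 9, so this is optimal.

9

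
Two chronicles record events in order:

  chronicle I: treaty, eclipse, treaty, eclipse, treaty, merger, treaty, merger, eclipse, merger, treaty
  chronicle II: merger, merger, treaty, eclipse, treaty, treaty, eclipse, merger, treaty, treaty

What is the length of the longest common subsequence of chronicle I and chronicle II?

7

Taking treaty [1,3]; then eclipse [2,4]; then treaty [3,6]; then eclipse [4,7]; then merger [6,8]; then treaty [7,9]; then treaty [11,10] gives a common subsequence of length 7. dp[11][10] = 7 confirms this is the maximum.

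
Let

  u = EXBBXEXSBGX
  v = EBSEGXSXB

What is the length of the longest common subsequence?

One common subsequence of length 6: E at u[1]=v[1], then B at u[3]=v[2], then E at u[6]=v[4], then X at u[7]=v[6], then S at u[8]=v[7], then B at u[9]=v[9]. The LCS DP gives dp[11][9] = 6, so this is optimal.

6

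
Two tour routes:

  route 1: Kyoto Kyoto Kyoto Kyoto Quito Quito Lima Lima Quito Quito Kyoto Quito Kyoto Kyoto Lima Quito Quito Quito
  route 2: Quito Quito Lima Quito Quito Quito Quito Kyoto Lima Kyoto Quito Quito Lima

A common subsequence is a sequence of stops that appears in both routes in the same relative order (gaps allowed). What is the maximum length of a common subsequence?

One common subsequence of length 10: Quito at route 1[5]=route 2[1], then Quito at route 1[6]=route 2[2], then Lima at route 1[7]=route 2[3], then Quito at route 1[9]=route 2[5], then Quito at route 1[10]=route 2[6], then Quito at route 1[12]=route 2[7], then Kyoto at route 1[13]=route 2[8], then Kyoto at route 1[14]=route 2[10], then Quito at route 1[16]=route 2[11], then Quito at route 1[17]=route 2[12]. dp[18][13] = 10 confirms this is the maximum.

10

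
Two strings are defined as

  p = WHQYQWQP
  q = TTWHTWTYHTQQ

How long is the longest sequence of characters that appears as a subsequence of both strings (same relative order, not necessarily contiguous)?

One common subsequence of length 5: W (p #1, q #3), H (p #2, q #4), Y (p #4, q #8), Q (p #5, q #11), Q (p #7, q #12). The LCS DP gives dp[8][12] = 5, so this is optimal.

5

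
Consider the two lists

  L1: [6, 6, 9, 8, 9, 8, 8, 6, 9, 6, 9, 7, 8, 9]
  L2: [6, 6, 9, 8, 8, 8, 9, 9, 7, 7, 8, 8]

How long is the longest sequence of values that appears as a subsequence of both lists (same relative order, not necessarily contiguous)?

Taking 6 [1,1]; then 6 [2,2]; then 9 [3,3]; then 8 [4,4]; then 8 [6,5]; then 8 [7,6]; then 9 [9,7]; then 9 [11,8]; then 7 [12,10]; then 8 [13,12] gives a common subsequence of length 10. The LCS DP gives dp[14][12] = 10, so this is optimal.

10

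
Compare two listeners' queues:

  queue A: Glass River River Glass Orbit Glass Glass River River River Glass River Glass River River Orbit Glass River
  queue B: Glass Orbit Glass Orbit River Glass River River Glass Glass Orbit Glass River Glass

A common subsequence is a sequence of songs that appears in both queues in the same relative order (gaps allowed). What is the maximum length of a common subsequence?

Match Glass (queue A #1, queue B #1); then Glass (queue A #4, queue B #3); then Orbit (queue A #5, queue B #4); then Glass (queue A #7, queue B #6); then River (queue A #9, queue B #7); then River (queue A #10, queue B #8); then Glass (queue A #11, queue B #9); then Glass (queue A #13, queue B #10); then Orbit (queue A #16, queue B #11); then Glass (queue A #17, queue B #12); then River (queue A #18, queue B #13) — 11 songs in the same relative order in both. dp[18][14] = 11 confirms this is the maximum.

11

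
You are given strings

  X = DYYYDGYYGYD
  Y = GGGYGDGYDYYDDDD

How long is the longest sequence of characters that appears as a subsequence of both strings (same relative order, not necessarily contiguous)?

7

Taking Y at X[2]=Y[4], D at X[5]=Y[6], G at X[6]=Y[7], Y at X[7]=Y[8], Y at X[8]=Y[10], Y at X[10]=Y[11], D at X[11]=Y[15] gives a common subsequence of length 7. The LCS DP gives dp[11][15] = 7, so this is optimal.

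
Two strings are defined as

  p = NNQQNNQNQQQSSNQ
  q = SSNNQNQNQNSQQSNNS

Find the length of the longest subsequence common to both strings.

11

Taking N at p[1]=q[3], N at p[2]=q[4], Q at p[3]=q[5], Q at p[4]=q[7], N at p[6]=q[8], Q at p[7]=q[9], N at p[8]=q[10], Q at p[10]=q[12], Q at p[11]=q[13], S at p[12]=q[14], S at p[13]=q[17] gives a common subsequence of length 11. dp[15][17] = 11 confirms this is the maximum.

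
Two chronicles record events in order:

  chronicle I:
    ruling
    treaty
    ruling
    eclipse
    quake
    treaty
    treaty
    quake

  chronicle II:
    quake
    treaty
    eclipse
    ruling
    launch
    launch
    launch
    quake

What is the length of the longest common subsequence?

Pick treaty at chronicle I[2]=chronicle II[2]; then ruling at chronicle I[3]=chronicle II[4]; then quake at chronicle I[8]=chronicle II[8]; all 3 events appear in both, in order. dp[8][8] = 3 confirms this is the maximum.

3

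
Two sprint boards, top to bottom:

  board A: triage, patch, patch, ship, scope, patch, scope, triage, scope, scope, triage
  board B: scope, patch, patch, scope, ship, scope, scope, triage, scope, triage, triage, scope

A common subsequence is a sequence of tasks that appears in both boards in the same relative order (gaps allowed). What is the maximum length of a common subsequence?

8

Pick patch (board A #2, board B #2), then patch (board A #3, board B #3), then ship (board A #4, board B #5), then scope (board A #5, board B #6), then scope (board A #7, board B #7), then triage (board A #8, board B #8), then scope (board A #9, board B #9), then scope (board A #10, board B #12); all 8 tasks appear in both, in order. The LCS DP gives dp[11][12] = 8, so this is optimal.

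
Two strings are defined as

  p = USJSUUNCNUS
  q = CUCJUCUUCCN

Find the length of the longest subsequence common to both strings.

6

Let dp[i][j] be the LCS length of the first i characters of p and the first j characters of q. dp[i][j] = dp[i-1][j-1]+1 when the i-th and j-th characters match, else max(dp[i-1][j], dp[i][j-1]).
    ·  C  U  C  J  U  C  U  U  C  C  N
 ·  0  0  0  0  0  0  0  0  0  0  0  0
 U  0  0  1  1  1  1  1  1  1  1  1  1
 S  0  0  1  1  1  1  1  1  1  1  1  1
 J  0  0  1  1  2  2  2  2  2  2  2  2
 S  0  0  1  1  2  2  2  2  2  2  2  2
 U  0  0  1  1  2  3  3  3  3  3  3  3
 U  0  0  1  1  2  3  3  4  4  4  4  4
 N  0  0  1  1  2  3  3  4  4  4  4  5
 C  0  1  1  2  2  3  4  4  4  5  5  5
 N  0  1  1  2  2  3  4  4  4  5  5  6
 U  0  1  2  2  2  3  4  5  5  5  5  6
 S  0  1  2  2  2  3  4  5  5  5  5  6
dp[11][11] = 6. One LCS (by backtracking along matches): UJUUCN.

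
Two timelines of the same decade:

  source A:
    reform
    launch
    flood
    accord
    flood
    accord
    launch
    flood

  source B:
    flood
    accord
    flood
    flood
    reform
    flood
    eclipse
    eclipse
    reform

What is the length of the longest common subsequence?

4

Taking flood (source A #3, source B #1) → accord (source A #4, source B #2) → flood (source A #5, source B #4) → flood (source A #8, source B #6) gives a common subsequence of length 4. The LCS DP gives dp[8][9] = 4, so this is optimal.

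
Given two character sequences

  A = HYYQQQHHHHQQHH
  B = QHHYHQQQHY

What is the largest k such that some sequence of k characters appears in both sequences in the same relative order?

7

Let dp[i][j] be the LCS length of the first i characters of A and the first j characters of B. dp[i][j] = dp[i-1][j-1]+1 when the i-th and j-th characters match, else max(dp[i-1][j], dp[i][j-1]).
    ·  Q  H  H  Y  H  Q  Q  Q  H  Y
 ·  0  0  0  0  0  0  0  0  0  0  0
 H  0  0  1  1  1  1  1  1  1  1  1
 Y  0  0  1  1  2  2  2  2  2  2  2
 Y  0  0  1  1  2  2  2  2  2  2  3
 Q  0  1  1  1  2  2  3  3  3  3  3
 Q  0  1  1  1  2  2  3  4  4  4  4
 Q  0  1  1  1  2  2  3  4  5  5  5
 H  0  1  2  2  2  3  3  4  5  6  6
 H  0  1  2  3  3  3  3  4  5  6  6
 H  0  1  2  3  3  4  4  4  5  6  6
 H  0  1  2  3  3  4  4  4  5  6  6
 Q  0  1  2  3  3  4  5  5  5  6  6
 Q  0  1  2  3  3  4  5  6  6  6  6
 H  0  1  2  3  3  4  5  6  6  7  7
 H  0  1  2  3  3  4  5  6  6  7  7
dp[14][10] = 7. One LCS (by backtracking along matches): QHHHQQH.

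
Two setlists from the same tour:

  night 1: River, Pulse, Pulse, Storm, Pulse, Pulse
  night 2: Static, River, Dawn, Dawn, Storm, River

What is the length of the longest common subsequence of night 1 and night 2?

2

Pick River [1,2]; then Storm [4,5]; all 2 songs appear in both, in order. The LCS DP gives dp[6][6] = 2, so this is optimal.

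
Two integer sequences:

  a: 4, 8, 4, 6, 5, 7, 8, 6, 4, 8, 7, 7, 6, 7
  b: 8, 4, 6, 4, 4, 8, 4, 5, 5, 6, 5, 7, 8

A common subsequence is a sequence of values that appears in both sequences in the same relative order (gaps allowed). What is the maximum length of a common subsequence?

7

Match 4 at a[1]=b[5] → 8 at a[2]=b[6] → 4 at a[3]=b[7] → 6 at a[4]=b[10] → 5 at a[5]=b[11] → 7 at a[6]=b[12] → 8 at a[10]=b[13] — 7 values in the same relative order in both. The LCS DP gives dp[14][13] = 7, so this is optimal.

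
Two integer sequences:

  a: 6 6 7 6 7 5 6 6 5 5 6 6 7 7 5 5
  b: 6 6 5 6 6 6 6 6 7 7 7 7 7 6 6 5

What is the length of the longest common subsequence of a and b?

Pick 6 at a[1]=b[1]; then 6 at a[2]=b[2]; then 6 at a[4]=b[4]; then 6 at a[7]=b[5]; then 6 at a[8]=b[6]; then 6 at a[11]=b[7]; then 6 at a[12]=b[8]; then 7 at a[13]=b[12]; then 7 at a[14]=b[13]; then 5 at a[16]=b[16]; all 10 values appear in both, in order, and the DP table's final entry dp[16][16] is also 10, so no common subsequence is longer.

10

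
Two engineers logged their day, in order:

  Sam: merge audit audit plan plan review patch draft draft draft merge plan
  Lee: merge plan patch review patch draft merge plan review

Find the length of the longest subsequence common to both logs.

7

Pick merge at Sam[1]=Lee[1], then plan at Sam[4]=Lee[2], then review at Sam[6]=Lee[4], then patch at Sam[7]=Lee[5], then draft at Sam[10]=Lee[6], then merge at Sam[11]=Lee[7], then plan at Sam[12]=Lee[8]; all 7 tasks appear in both, in order, and the DP table's final entry dp[12][9] is also 7, so no common subsequence is longer.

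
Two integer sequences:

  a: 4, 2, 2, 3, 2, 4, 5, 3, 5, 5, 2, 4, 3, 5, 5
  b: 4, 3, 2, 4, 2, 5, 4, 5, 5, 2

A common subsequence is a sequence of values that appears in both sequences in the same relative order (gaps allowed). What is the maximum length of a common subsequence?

Taking 4 (a #1, b #1) → 3 (a #4, b #2) → 2 (a #5, b #3) → 4 (a #6, b #4) → 5 (a #7, b #6) → 5 (a #9, b #8) → 5 (a #10, b #9) → 2 (a #11, b #10) gives a common subsequence of length 8. Since dp[15][10] = 8, nothing longer is possible.

8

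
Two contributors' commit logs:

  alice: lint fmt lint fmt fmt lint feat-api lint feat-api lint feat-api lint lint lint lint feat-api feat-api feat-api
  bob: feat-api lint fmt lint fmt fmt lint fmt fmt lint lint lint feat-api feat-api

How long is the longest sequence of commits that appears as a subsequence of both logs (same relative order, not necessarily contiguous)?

11

Taking lint at alice[1]=bob[2]; then fmt at alice[2]=bob[3]; then lint at alice[3]=bob[4]; then fmt at alice[4]=bob[5]; then fmt at alice[5]=bob[6]; then lint at alice[6]=bob[7]; then lint at alice[13]=bob[10]; then lint at alice[14]=bob[11]; then lint at alice[15]=bob[12]; then feat-api at alice[17]=bob[13]; then feat-api at alice[18]=bob[14] gives a common subsequence of length 11. The LCS DP gives dp[18][14] = 11, so this is optimal.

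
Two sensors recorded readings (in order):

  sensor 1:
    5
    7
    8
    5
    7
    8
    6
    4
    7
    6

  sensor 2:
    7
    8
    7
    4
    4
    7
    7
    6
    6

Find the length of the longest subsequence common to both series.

6

One common subsequence of length 6: 7 at sensor 1[2]=sensor 2[1] → 8 at sensor 1[3]=sensor 2[2] → 7 at sensor 1[5]=sensor 2[3] → 4 at sensor 1[8]=sensor 2[5] → 7 at sensor 1[9]=sensor 2[7] → 6 at sensor 1[10]=sensor 2[9], and the DP table's final entry dp[10][9] is also 6, so no common subsequence is longer.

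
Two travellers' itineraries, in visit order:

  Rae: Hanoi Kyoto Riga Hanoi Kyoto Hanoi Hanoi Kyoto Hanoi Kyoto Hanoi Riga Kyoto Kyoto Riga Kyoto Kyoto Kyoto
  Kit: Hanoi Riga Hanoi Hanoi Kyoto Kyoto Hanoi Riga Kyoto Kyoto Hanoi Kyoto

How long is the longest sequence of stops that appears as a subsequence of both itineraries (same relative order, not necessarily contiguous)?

Pick Hanoi at Rae[1]=Kit[1] → Riga at Rae[3]=Kit[2] → Hanoi at Rae[6]=Kit[3] → Hanoi at Rae[7]=Kit[4] → Kyoto at Rae[8]=Kit[5] → Kyoto at Rae[10]=Kit[6] → Hanoi at Rae[11]=Kit[7] → Riga at Rae[12]=Kit[8] → Kyoto at Rae[13]=Kit[9] → Kyoto at Rae[14]=Kit[10] → Kyoto at Rae[18]=Kit[12]; all 11 stops appear in both, in order. dp[18][12] = 11 confirms this is the maximum.

11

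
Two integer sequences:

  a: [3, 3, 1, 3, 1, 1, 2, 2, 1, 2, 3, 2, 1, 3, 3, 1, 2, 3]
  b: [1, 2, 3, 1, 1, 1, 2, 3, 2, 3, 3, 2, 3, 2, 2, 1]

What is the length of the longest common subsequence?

Match 1 [3,1]; then 3 [4,3]; then 1 [5,4]; then 1 [6,5]; then 1 [9,6]; then 2 [10,7]; then 3 [11,8]; then 2 [12,9]; then 3 [14,10]; then 3 [15,11]; then 2 [17,12]; then 3 [18,13] — 12 values in the same relative order in both. The LCS DP gives dp[18][16] = 12, so this is optimal.

12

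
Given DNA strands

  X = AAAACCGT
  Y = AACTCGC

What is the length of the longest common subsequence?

Let dp[i][j] be the LCS length of the first i bases of X and the first j bases of Y. dp[i][j] = dp[i-1][j-1]+1 when the i-th and j-th bases match, else max(dp[i-1][j], dp[i][j-1]).
    ·  A  A  C  T  C  G  C
 ·  0  0  0  0  0  0  0  0
 A  0  1  1  1  1  1  1  1
 A  0  1  2  2  2  2  2  2
 A  0  1  2  2  2  2  2  2
 A  0  1  2  2  2  2  2  2
 C  0  1  2  3  3  3  3  3
 C  0  1  2  3  3  4  4  4
 G  0  1  2  3  3  4  5  5
 T  0  1  2  3  4  4  5  5
dp[8][7] = 5. One LCS (by backtracking along matches): AACCG.

5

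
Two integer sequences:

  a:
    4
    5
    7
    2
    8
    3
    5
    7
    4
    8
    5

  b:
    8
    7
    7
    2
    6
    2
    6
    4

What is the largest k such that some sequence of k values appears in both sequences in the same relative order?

3

Let dp[i][j] be the LCS length of the first i values of a and the first j values of b. dp[i][j] = dp[i-1][j-1]+1 when the i-th and j-th values match, else max(dp[i-1][j], dp[i][j-1]).
    ·  8  7  7  2  6  2  6  4
 ·  0  0  0  0  0  0  0  0  0
 4  0  0  0  0  0  0  0  0  1
 5  0  0  0  0  0  0  0  0  1
 7  0  0  1  1  1  1  1  1  1
 2  0  0  1  1  2  2  2  2  2
 8  0  1  1  1  2  2  2  2  2
 3  0  1  1  1  2  2  2  2  2
 5  0  1  1  1  2  2  2  2  2
 7  0  1  2  2  2  2  2  2  2
 4  0  1  2  2  2  2  2  2  3
 8  0  1  2  2  2  2  2  2  3
 5  0  1  2  2  2  2  2  2  3
dp[11][8] = 3. One LCS (by backtracking along matches): 7, 2, 4.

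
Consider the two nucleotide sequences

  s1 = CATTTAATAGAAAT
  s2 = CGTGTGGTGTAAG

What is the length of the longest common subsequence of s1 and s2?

Pick C [1,1]; then T [3,5]; then T [4,8]; then T [5,10]; then A [7,11]; then A [9,12]; then G [10,13]; all 7 bases appear in both, in order. Since dp[14][13] = 7, nothing longer is possible.

7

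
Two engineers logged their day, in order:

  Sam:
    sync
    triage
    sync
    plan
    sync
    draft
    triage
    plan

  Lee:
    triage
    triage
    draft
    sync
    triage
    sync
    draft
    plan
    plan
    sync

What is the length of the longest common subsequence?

Match sync [1,4], then triage [2,5], then sync [3,6], then plan [4,9], then sync [5,10] — 5 tasks in the same relative order in both, and the DP table's final entry dp[8][10] is also 5, so no common subsequence is longer.

5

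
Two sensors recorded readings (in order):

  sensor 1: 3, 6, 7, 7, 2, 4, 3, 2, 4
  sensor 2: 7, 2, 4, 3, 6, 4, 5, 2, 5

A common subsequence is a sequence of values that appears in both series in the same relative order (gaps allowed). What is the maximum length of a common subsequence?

Pick 7 [4,1], then 2 [5,2], then 4 [6,3], then 3 [7,4], then 2 [8,8]; all 5 values appear in both, in order. dp[9][9] = 5 confirms this is the maximum.

5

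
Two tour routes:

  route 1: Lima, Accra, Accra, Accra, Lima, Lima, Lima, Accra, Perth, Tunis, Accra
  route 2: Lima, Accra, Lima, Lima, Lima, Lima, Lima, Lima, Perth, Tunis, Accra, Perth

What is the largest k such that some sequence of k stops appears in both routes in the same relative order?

8

Match Lima at route 1[1]=route 2[1]; then Accra at route 1[2]=route 2[2]; then Lima at route 1[5]=route 2[6]; then Lima at route 1[6]=route 2[7]; then Lima at route 1[7]=route 2[8]; then Perth at route 1[9]=route 2[9]; then Tunis at route 1[10]=route 2[10]; then Accra at route 1[11]=route 2[11] — 8 stops in the same relative order in both. The LCS DP gives dp[11][12] = 8, so this is optimal.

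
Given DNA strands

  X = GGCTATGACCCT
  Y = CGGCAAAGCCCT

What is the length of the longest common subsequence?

Pick G (X #1, Y #2), then G (X #2, Y #3), then C (X #3, Y #4), then A (X #5, Y #7), then G (X #7, Y #8), then C (X #9, Y #9), then C (X #10, Y #10), then C (X #11, Y #11), then T (X #12, Y #12); all 9 bases appear in both, in order, and the DP table's final entry dp[12][12] is also 9, so no common subsequence is longer.

9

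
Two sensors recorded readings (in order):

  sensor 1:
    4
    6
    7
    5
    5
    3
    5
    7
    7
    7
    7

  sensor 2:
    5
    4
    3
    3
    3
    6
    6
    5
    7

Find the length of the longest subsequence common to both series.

4

Let dp[i][j] be the LCS length of the first i values of sensor 1 and the first j values of sensor 2. dp[i][j] = dp[i-1][j-1]+1 when the i-th and j-th values match, else max(dp[i-1][j], dp[i][j-1]).
    ·  5  4  3  3  3  6  6  5  7
 ·  0  0  0  0  0  0  0  0  0  0
 4  0  0  1  1  1  1  1  1  1  1
 6  0  0  1  1  1  1  2  2  2  2
 7  0  0  1  1  1  1  2  2  2  3
 5  0  1  1  1  1  1  2  2  3  3
 5  0  1  1  1  1  1  2  2  3  3
 3  0  1  1  2  2  2  2  2  3  3
 5  0  1  1  2  2  2  2  2  3  3
 7  0  1  1  2  2  2  2  2  3  4
 7  0  1  1  2  2  2  2  2  3  4
 7  0  1  1  2  2  2  2  2  3  4
 7  0  1  1  2  2  2  2  2  3  4
dp[11][9] = 4. One LCS (by backtracking along matches): 4, 6, 5, 7.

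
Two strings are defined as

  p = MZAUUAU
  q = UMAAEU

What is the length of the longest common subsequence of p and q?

4

Match M (p #1, q #2), then A (p #3, q #3), then A (p #6, q #4), then U (p #7, q #6) — 4 characters in the same relative order in both. The LCS DP gives dp[7][6] = 4, so this is optimal.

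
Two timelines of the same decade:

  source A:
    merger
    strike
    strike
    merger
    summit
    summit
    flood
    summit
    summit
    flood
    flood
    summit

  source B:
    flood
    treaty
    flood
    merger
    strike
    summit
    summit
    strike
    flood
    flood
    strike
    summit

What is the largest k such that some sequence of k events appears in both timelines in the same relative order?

Pick merger (source A #1, source B #4), strike (source A #3, source B #5), summit (source A #5, source B #6), summit (source A #6, source B #7), flood (source A #7, source B #9), flood (source A #10, source B #10), summit (source A #12, source B #12); all 7 events appear in both, in order. The LCS DP gives dp[12][12] = 7, so this is optimal.

7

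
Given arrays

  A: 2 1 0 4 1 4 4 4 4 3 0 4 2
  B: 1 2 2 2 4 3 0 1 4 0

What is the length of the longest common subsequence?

One common subsequence of length 5: 2 [1,4], 0 [3,7], 1 [5,8], 4 [9,9], 0 [11,10], and the DP table's final entry dp[13][10] is also 5, so no common subsequence is longer.

5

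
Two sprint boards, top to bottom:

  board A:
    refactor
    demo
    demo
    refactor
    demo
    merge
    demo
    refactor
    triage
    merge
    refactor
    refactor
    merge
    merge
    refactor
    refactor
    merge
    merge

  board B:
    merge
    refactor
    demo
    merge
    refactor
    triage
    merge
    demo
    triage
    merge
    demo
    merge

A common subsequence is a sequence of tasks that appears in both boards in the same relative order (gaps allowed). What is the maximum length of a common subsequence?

8

Taking refactor (board A #1, board B #2); then demo (board A #2, board B #3); then refactor (board A #4, board B #5); then merge (board A #6, board B #7); then demo (board A #7, board B #8); then triage (board A #9, board B #9); then merge (board A #10, board B #10); then merge (board A #18, board B #12) gives a common subsequence of length 8, and the DP table's final entry dp[18][12] is also 8, so no common subsequence is longer.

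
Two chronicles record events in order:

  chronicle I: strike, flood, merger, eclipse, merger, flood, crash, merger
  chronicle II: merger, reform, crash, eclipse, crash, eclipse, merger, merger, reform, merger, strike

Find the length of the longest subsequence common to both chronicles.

4

One common subsequence of length 4: merger [3,1] → eclipse [4,6] → merger [5,8] → merger [8,10]. Since dp[8][11] = 4, nothing longer is possible.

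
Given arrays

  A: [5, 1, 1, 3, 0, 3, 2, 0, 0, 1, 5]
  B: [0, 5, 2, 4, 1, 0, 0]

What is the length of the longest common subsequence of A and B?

Let dp[i][j] be the LCS length of the first i values of A and the first j values of B. dp[i][j] = dp[i-1][j-1]+1 when the i-th and j-th values match, else max(dp[i-1][j], dp[i][j-1]).
    ·  0  5  2  4  1  0  0
 ·  0  0  0  0  0  0  0  0
 5  0  0  1  1  1  1  1  1
 1  0  0  1  1  1  2  2  2
 1  0  0  1  1  1  2  2  2
 3  0  0  1  1  1  2  2  2
 0  0  1  1  1  1  2  3  3
 3  0  1  1  1  1  2  3  3
 2  0  1  1  2  2  2  3  3
 0  0  1  1  2  2  2  3  4
 0  0  1  1  2  2  2  3  4
 1  0  1  1  2  2  3  3  4
 5  0  1  2  2  2  3  3  4
dp[11][7] = 4. One LCS (by backtracking along matches): 5, 1, 0, 0.

4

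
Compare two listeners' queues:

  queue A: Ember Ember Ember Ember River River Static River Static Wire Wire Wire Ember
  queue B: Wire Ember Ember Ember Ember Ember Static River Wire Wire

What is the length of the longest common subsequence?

8

Pick Ember (queue A #1, queue B #3) → Ember (queue A #2, queue B #4) → Ember (queue A #3, queue B #5) → Ember (queue A #4, queue B #6) → Static (queue A #7, queue B #7) → River (queue A #8, queue B #8) → Wire (queue A #11, queue B #9) → Wire (queue A #12, queue B #10); all 8 songs appear in both, in order. The LCS DP gives dp[13][10] = 8, so this is optimal.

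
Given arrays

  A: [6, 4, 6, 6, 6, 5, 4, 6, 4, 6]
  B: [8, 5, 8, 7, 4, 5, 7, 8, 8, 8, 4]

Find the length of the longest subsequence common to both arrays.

Taking 4 at A[2]=B[5] → 5 at A[6]=B[6] → 4 at A[9]=B[11] gives a common subsequence of length 3, and the DP table's final entry dp[10][11] is also 3, so no common subsequence is longer.

3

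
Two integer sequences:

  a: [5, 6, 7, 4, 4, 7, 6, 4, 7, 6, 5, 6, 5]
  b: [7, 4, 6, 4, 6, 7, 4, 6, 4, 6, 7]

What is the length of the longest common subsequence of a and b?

Pick 7 (a #3, b #1) → 4 (a #4, b #2) → 4 (a #5, b #4) → 7 (a #6, b #6) → 6 (a #7, b #8) → 4 (a #8, b #9) → 7 (a #9, b #11); all 7 values appear in both, in order. Since dp[13][11] = 7, nothing longer is possible.

7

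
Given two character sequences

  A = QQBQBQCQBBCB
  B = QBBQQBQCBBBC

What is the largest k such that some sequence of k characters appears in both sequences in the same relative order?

Let dp[i][j] be the LCS length of the first i characters of A and the first j characters of B. dp[i][j] = dp[i-1][j-1]+1 when the i-th and j-th characters match, else max(dp[i-1][j], dp[i][j-1]).
    ·  Q  B  B  Q  Q  B  Q  C  B  B  B  C
 ·  0  0  0  0  0  0  0  0  0  0  0  0  0
 Q  0  1  1  1  1  1  1  1  1  1  1  1  1
 Q  0  1  1  1  2  2  2  2  2  2  2  2  2
 B  0  1  2  2  2  2  3  3  3  3  3  3  3
 Q  0  1  2  2  3  3  3  4  4  4  4  4  4
 B  0  1  2  3  3  3  4  4  4  5  5  5  5
 Q  0  1  2  3  4  4  4  5  5  5  5  5  5
 C  0  1  2  3  4  4  4  5  6  6  6  6  6
 Q  0  1  2  3  4  5  5  5  6  6  6  6  6
 B  0  1  2  3  4  5  6  6  6  7  7  7  7
 B  0  1  2  3  4  5  6  6  6  7  8  8  8
 C  0  1  2  3  4  5  6  6  7  7  8  8  9
 B  0  1  2  3  4  5  6  6  7  8  8  9  9
dp[12][12] = 9. One LCS (by backtracking along matches): QQQBQCBBC.

9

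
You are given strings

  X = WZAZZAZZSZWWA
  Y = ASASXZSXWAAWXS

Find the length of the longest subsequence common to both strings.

Match A [3,1]; then A [6,3]; then Z [8,6]; then S [9,7]; then W [11,9]; then W [12,12] — 6 characters in the same relative order in both, and the DP table's final entry dp[13][14] is also 6, so no common subsequence is longer.

6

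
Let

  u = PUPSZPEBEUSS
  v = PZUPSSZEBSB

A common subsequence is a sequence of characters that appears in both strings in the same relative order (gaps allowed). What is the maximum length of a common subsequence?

Let dp[i][j] be the LCS length of the first i characters of u and the first j characters of v. dp[i][j] = dp[i-1][j-1]+1 when the i-th and j-th characters match, else max(dp[i-1][j], dp[i][j-1]).
    ·  P  Z  U  P  S  S  Z  E  B  S  B
 ·  0  0  0  0  0  0  0  0  0  0  0  0
 P  0  1  1  1  1  1  1  1  1  1  1  1
 U  0  1  1  2  2  2  2  2  2  2  2  2
 P  0  1  1  2  3  3  3  3  3  3  3  3
 S  0  1  1  2  3  4  4  4  4  4  4  4
 Z  0  1  2  2  3  4  4  5  5  5  5  5
 P  0  1  2  2  3  4  4  5  5  5  5  5
 E  0  1  2  2  3  4  4  5  6  6  6  6
 B  0  1  2  2  3  4  4  5  6  7  7  7
 E  0  1  2  2  3  4  4  5  6  7  7  7
 U  0  1  2  3  3  4  4  5  6  7  7  7
 S  0  1  2  3  3  4  5  5  6  7  8  8
 S  0  1  2  3  3  4  5  5  6  7  8  8
dp[12][11] = 8. One LCS (by backtracking along matches): PUPSZEBS.

8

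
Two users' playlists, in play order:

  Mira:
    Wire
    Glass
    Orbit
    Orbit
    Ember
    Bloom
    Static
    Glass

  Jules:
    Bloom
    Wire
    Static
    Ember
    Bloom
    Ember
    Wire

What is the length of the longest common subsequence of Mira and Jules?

3

Taking Wire (Mira #1, Jules #2), Ember (Mira #5, Jules #4), Bloom (Mira #6, Jules #5) gives a common subsequence of length 3. The LCS DP gives dp[8][7] = 3, so this is optimal.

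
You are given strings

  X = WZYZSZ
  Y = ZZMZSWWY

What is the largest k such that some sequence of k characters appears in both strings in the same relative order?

Let dp[i][j] be the LCS length of the first i characters of X and the first j characters of Y. dp[i][j] = dp[i-1][j-1]+1 when the i-th and j-th characters match, else max(dp[i-1][j], dp[i][j-1]).
    ·  Z  Z  M  Z  S  W  W  Y
 ·  0  0  0  0  0  0  0  0  0
 W  0  0  0  0  0  0  1  1  1
 Z  0  1  1  1  1  1  1  1  1
 Y  0  1  1  1  1  1  1  1  2
 Z  0  1  2  2  2  2  2  2  2
 S  0  1  2  2  2  3  3  3  3
 Z  0  1  2  2  3  3  3  3  3
dp[6][8] = 3. One LCS (by backtracking along matches): ZZS.

3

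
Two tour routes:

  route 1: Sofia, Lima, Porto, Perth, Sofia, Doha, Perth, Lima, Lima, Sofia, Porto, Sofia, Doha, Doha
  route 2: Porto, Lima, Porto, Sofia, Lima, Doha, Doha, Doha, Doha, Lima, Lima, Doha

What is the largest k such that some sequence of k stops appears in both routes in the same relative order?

7

Pick Lima at route 1[2]=route 2[2], then Porto at route 1[3]=route 2[3], then Sofia at route 1[5]=route 2[4], then Doha at route 1[6]=route 2[9], then Lima at route 1[8]=route 2[10], then Lima at route 1[9]=route 2[11], then Doha at route 1[14]=route 2[12]; all 7 stops appear in both, in order. The LCS DP gives dp[14][12] = 7, so this is optimal.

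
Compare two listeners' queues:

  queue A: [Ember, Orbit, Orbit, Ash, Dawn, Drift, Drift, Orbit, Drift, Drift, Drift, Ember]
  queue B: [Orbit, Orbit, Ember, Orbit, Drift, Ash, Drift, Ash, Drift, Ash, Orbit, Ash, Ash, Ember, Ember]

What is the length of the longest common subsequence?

7

One common subsequence of length 7: Ember (queue A #1, queue B #3), then Orbit (queue A #2, queue B #4), then Ash (queue A #4, queue B #6), then Drift (queue A #6, queue B #7), then Drift (queue A #7, queue B #9), then Orbit (queue A #8, queue B #11), then Ember (queue A #12, queue B #15), and the DP table's final entry dp[12][15] is also 7, so no common subsequence is longer.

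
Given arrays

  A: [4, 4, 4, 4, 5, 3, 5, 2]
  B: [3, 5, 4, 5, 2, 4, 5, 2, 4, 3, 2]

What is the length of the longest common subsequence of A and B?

Pick 4 (A #1, B #3); then 4 (A #2, B #6); then 4 (A #4, B #9); then 3 (A #6, B #10); then 2 (A #8, B #11); all 5 values appear in both, in order. Since dp[8][11] = 5, nothing longer is possible.

5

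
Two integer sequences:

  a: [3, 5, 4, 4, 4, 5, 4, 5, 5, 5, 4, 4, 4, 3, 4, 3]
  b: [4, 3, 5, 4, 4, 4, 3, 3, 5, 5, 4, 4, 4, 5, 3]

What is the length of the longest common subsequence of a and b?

Match 3 at a[1]=b[2] → 5 at a[2]=b[3] → 4 at a[3]=b[4] → 4 at a[4]=b[5] → 4 at a[5]=b[6] → 5 at a[9]=b[9] → 5 at a[10]=b[10] → 4 at a[11]=b[11] → 4 at a[12]=b[12] → 4 at a[13]=b[13] → 3 at a[16]=b[15] — 11 values in the same relative order in both. The LCS DP gives dp[16][15] = 11, so this is optimal.

11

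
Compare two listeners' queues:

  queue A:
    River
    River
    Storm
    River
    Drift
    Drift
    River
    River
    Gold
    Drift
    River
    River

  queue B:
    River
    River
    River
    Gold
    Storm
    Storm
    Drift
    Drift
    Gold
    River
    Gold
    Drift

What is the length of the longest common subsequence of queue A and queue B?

One common subsequence of length 8: River (queue A #1, queue B #2), River (queue A #2, queue B #3), Storm (queue A #3, queue B #6), Drift (queue A #5, queue B #7), Drift (queue A #6, queue B #8), River (queue A #8, queue B #10), Gold (queue A #9, queue B #11), Drift (queue A #10, queue B #12). Since dp[12][12] = 8, nothing longer is possible.

8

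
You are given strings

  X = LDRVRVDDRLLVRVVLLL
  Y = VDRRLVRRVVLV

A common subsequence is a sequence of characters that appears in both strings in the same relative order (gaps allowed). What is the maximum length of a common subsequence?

9

Pick D at X[2]=Y[2], R at X[3]=Y[3], R at X[5]=Y[4], V at X[6]=Y[6], R at X[9]=Y[7], R at X[13]=Y[8], V at X[14]=Y[9], V at X[15]=Y[10], L at X[16]=Y[11]; all 9 characters appear in both, in order. The LCS DP gives dp[18][12] = 9, so this is optimal.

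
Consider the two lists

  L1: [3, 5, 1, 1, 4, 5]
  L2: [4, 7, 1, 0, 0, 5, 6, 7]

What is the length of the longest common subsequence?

Taking 1 at L1[3]=L2[3]; then 5 at L1[6]=L2[6] gives a common subsequence of length 2. dp[6][8] = 2 confirms this is the maximum.

2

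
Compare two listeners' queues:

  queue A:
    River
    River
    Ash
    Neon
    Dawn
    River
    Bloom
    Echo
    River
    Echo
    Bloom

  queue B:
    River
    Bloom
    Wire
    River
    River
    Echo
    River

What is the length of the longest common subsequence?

5

Match River at queue A[1]=queue B[1], then River at queue A[2]=queue B[4], then River at queue A[6]=queue B[5], then Echo at queue A[8]=queue B[6], then River at queue A[9]=queue B[7] — 5 songs in the same relative order in both, and the DP table's final entry dp[11][7] is also 5, so no common subsequence is longer.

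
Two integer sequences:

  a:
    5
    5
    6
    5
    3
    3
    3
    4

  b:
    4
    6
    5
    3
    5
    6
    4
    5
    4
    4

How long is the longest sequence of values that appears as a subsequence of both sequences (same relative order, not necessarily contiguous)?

Match 5 at a[1]=b[3]; then 5 at a[2]=b[5]; then 6 at a[3]=b[6]; then 5 at a[4]=b[8]; then 4 at a[8]=b[10] — 5 values in the same relative order in both. The LCS DP gives dp[8][10] = 5, so this is optimal.

5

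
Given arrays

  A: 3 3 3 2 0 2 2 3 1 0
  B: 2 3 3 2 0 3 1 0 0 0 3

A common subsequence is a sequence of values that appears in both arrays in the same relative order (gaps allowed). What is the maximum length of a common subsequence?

One common subsequence of length 7: 3 at A[2]=B[2], 3 at A[3]=B[3], 2 at A[4]=B[4], 0 at A[5]=B[5], 3 at A[8]=B[6], 1 at A[9]=B[7], 0 at A[10]=B[10]. Since dp[10][11] = 7, nothing longer is possible.

7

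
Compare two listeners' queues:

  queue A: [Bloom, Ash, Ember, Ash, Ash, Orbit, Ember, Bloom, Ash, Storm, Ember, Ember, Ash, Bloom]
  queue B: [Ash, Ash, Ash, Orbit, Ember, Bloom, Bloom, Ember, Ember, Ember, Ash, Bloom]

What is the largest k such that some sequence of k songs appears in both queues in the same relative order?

10

Taking Ash at queue A[2]=queue B[1], then Ash at queue A[4]=queue B[2], then Ash at queue A[5]=queue B[3], then Orbit at queue A[6]=queue B[4], then Ember at queue A[7]=queue B[5], then Bloom at queue A[8]=queue B[7], then Ember at queue A[11]=queue B[9], then Ember at queue A[12]=queue B[10], then Ash at queue A[13]=queue B[11], then Bloom at queue A[14]=queue B[12] gives a common subsequence of length 10. The LCS DP gives dp[14][12] = 10, so this is optimal.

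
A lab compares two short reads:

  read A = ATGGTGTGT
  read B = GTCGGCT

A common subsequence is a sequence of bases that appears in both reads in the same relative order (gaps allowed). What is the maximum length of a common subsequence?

One common subsequence of length 5: G at read A[4]=read B[1], T at read A[5]=read B[2], G at read A[6]=read B[4], G at read A[8]=read B[5], T at read A[9]=read B[7]. The LCS DP gives dp[9][7] = 5, so this is optimal.

5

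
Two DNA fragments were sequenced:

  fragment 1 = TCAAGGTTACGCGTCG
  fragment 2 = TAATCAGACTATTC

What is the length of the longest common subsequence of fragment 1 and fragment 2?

9

Pick T at fragment 1[1]=fragment 2[1], then A at fragment 1[3]=fragment 2[2], then A at fragment 1[4]=fragment 2[3], then T at fragment 1[7]=fragment 2[4], then A at fragment 1[9]=fragment 2[6], then G at fragment 1[11]=fragment 2[7], then C at fragment 1[12]=fragment 2[9], then T at fragment 1[14]=fragment 2[13], then C at fragment 1[15]=fragment 2[14]; all 9 bases appear in both, in order, and the DP table's final entry dp[16][14] is also 9, so no common subsequence is longer.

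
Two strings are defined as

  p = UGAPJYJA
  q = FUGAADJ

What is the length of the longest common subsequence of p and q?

Taking U at p[1]=q[2], then G at p[2]=q[3], then A at p[3]=q[5], then J at p[7]=q[7] gives a common subsequence of length 4. dp[8][7] = 4 confirms this is the maximum.

4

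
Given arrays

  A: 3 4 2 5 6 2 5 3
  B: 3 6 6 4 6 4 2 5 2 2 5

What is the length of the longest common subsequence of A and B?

6

Pick 3 at A[1]=B[1], then 4 at A[2]=B[6], then 2 at A[3]=B[7], then 5 at A[4]=B[8], then 2 at A[6]=B[10], then 5 at A[7]=B[11]; all 6 values appear in both, in order, and the DP table's final entry dp[8][11] is also 6, so no common subsequence is longer.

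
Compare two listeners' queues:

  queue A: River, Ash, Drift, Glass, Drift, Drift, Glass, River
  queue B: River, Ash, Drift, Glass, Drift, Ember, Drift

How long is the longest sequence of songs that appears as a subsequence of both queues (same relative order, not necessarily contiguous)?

6

One common subsequence of length 6: River (queue A #1, queue B #1); then Ash (queue A #2, queue B #2); then Drift (queue A #3, queue B #3); then Glass (queue A #4, queue B #4); then Drift (queue A #5, queue B #5); then Drift (queue A #6, queue B #7). The LCS DP gives dp[8][7] = 6, so this is optimal.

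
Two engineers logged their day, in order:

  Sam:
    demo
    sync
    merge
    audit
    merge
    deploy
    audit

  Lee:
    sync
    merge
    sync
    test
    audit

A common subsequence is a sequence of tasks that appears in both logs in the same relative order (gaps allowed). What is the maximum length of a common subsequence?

3

Taking sync (Sam #2, Lee #1); then merge (Sam #3, Lee #2); then audit (Sam #7, Lee #5) gives a common subsequence of length 3. Since dp[7][5] = 3, nothing longer is possible.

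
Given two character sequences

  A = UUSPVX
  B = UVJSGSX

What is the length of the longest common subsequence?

Match U [1,1] → S [3,6] → X [6,7] — 3 characters in the same relative order in both. dp[6][7] = 3 confirms this is the maximum.

3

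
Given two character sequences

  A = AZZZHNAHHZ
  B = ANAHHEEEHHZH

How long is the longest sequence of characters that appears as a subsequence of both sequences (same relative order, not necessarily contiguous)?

6

Taking A (A #1, B #1); then N (A #6, B #2); then A (A #7, B #3); then H (A #8, B #9); then H (A #9, B #10); then Z (A #10, B #11) gives a common subsequence of length 6. The LCS DP gives dp[10][12] = 6, so this is optimal.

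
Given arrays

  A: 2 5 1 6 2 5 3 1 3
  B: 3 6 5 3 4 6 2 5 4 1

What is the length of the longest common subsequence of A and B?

5

Pick 5 at A[2]=B[3] → 6 at A[4]=B[6] → 2 at A[5]=B[7] → 5 at A[6]=B[8] → 1 at A[8]=B[10]; all 5 values appear in both, in order, and the DP table's final entry dp[9][10] is also 5, so no common subsequence is longer.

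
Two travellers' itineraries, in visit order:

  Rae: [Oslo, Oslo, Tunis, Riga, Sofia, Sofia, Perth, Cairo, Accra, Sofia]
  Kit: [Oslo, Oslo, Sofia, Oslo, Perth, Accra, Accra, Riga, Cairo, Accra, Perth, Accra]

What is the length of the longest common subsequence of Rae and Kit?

Pick Oslo at Rae[1]=Kit[1], then Oslo at Rae[2]=Kit[2], then Sofia at Rae[5]=Kit[3], then Perth at Rae[7]=Kit[5], then Cairo at Rae[8]=Kit[9], then Accra at Rae[9]=Kit[12]; all 6 stops appear in both, in order. dp[10][12] = 6 confirms this is the maximum.

6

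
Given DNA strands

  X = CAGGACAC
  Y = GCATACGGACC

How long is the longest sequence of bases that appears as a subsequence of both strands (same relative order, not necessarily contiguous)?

Let dp[i][j] be the LCS length of the first i bases of X and the first j bases of Y. dp[i][j] = dp[i-1][j-1]+1 when the i-th and j-th bases match, else max(dp[i-1][j], dp[i][j-1]).
    ·  G  C  A  T  A  C  G  G  A  C  C
 ·  0  0  0  0  0  0  0  0  0  0  0  0
 C  0  0  1  1  1  1  1  1  1  1  1  1
 A  0  0  1  2  2  2  2  2  2  2  2  2
 G  0  1  1  2  2  2  2  3  3  3  3  3
 G  0  1  1  2  2  2  2  3  4  4  4  4
 A  0  1  1  2  2  3  3  3  4  5  5  5
 C  0  1  2  2  2  3  4  4  4  5  6  6
 A  0  1  2  3  3  3  4  4  4  5  6  6
 C  0  1  2  3  3  3  4  4  4  5  6  7
dp[8][11] = 7. One LCS (by backtracking along matches): CAGGACC.

7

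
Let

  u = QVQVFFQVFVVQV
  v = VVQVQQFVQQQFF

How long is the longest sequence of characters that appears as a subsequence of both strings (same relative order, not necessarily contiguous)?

Match Q at u[1]=v[3], then V at u[2]=v[4], then Q at u[3]=v[5], then Q at u[7]=v[6], then F at u[9]=v[7], then V at u[10]=v[8], then Q at u[12]=v[11] — 7 characters in the same relative order in both. Since dp[13][13] = 7, nothing longer is possible.

7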